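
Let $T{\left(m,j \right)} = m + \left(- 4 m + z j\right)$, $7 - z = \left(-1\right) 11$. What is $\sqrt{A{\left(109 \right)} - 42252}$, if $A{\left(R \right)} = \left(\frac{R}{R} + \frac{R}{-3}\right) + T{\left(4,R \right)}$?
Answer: $\frac{2 i \sqrt{90759}}{3} \approx 200.84 i$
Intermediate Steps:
$z = 18$ ($z = 7 - \left(-1\right) 11 = 7 - -11 = 7 + 11 = 18$)
$T{\left(m,j \right)} = - 3 m + 18 j$ ($T{\left(m,j \right)} = m + \left(- 4 m + 18 j\right) = - 3 m + 18 j$)
$A{\left(R \right)} = -11 + \frac{53 R}{3}$ ($A{\left(R \right)} = \left(\frac{R}{R} + \frac{R}{-3}\right) + \left(\left(-3\right) 4 + 18 R\right) = \left(1 + R \left(- \frac{1}{3}\right)\right) + \left(-12 + 18 R\right) = \left(1 - \frac{R}{3}\right) + \left(-12 + 18 R\right) = -11 + \frac{53 R}{3}$)
$\sqrt{A{\left(109 \right)} - 42252} = \sqrt{\left(-11 + \frac{53}{3} \cdot 109\right) - 42252} = \sqrt{\left(-11 + \frac{5777}{3}\right) - 42252} = \sqrt{\frac{5744}{3} - 42252} = \sqrt{- \frac{121012}{3}} = \frac{2 i \sqrt{90759}}{3}$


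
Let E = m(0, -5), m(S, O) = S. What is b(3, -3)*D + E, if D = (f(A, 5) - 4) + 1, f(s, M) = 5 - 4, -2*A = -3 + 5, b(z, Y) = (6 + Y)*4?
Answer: -24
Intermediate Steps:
b(z, Y) = 24 + 4*Y
A = -1 (A = -(-3 + 5)/2 = -½*2 = -1)
f(s, M) = 1
E = 0
D = -2 (D = (1 - 4) + 1 = -3 + 1 = -2)
b(3, -3)*D + E = (24 + 4*(-3))*(-2) + 0 = (24 - 12)*(-2) + 0 = 12*(-2) + 0 = -24 + 0 = -24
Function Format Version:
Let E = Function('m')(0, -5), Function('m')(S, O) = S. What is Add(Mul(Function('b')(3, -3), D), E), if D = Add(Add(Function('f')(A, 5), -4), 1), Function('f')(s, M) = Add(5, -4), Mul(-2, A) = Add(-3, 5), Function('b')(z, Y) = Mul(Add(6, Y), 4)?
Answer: -24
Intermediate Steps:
Function('b')(z, Y) = Add(24, Mul(4, Y))
A = -1 (A = Mul(Rational(-1, 2), Add(-3, 5)) = Mul(Rational(-1, 2), 2) = -1)
Function('f')(s, M) = 1
E = 0
D = -2 (D = Add(Add(1, -4), 1) = Add(-3, 1) = -2)
Add(Mul(Function('b')(3, -3), D), E) = Add(Mul(Add(24, Mul(4, -3)), -2), 0) = Add(Mul(Add(24, -12), -2), 0) = Add(Mul(12, -2), 0) = Add(-24, 0) = -24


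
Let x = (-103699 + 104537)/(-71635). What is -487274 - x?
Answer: -34905872152/71635 ≈ -4.8727e+5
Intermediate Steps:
x = -838/71635 (x = 838*(-1/71635) = -838/71635 ≈ -0.011698)
-487274 - x = -487274 - 1*(-838/71635) = -487274 + 838/71635 = -34905872152/71635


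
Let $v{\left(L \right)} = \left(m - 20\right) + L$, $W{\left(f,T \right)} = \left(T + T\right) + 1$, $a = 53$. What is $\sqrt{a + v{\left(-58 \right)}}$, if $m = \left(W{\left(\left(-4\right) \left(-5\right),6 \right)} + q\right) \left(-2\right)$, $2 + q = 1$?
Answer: $7 i \approx 7.0 i$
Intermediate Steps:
$q = -1$ ($q = -2 + 1 = -1$)
$W{\left(f,T \right)} = 1 + 2 T$ ($W{\left(f,T \right)} = 2 T + 1 = 1 + 2 T$)
$m = -24$ ($m = \left(\left(1 + 2 \cdot 6\right) - 1\right) \left(-2\right) = \left(\left(1 + 12\right) - 1\right) \left(-2\right) = \left(13 - 1\right) \left(-2\right) = 12 \left(-2\right) = -24$)
$v{\left(L \right)} = -44 + L$ ($v{\left(L \right)} = \left(-24 - 20\right) + L = -44 + L$)
$\sqrt{a + v{\left(-58 \right)}} = \sqrt{53 - 102} = \sqrt{-49} = 7 i$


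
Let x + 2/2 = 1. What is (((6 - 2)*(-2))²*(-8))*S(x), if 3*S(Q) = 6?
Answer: -1024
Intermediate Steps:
x = 0 (x = -1 + 1 = 0)
S(Q) = 2 (S(Q) = (⅓)*6 = 2)
(((6 - 2)*(-2))²*(-8))*S(x) = (((6 - 2)*(-2))²*(-8))*2 = ((4*(-2))²*(-8))*2 = ((-8)²*(-8))*2 = (64*(-8))*2 = -512*2 = -1024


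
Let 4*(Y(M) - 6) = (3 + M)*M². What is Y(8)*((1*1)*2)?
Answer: 364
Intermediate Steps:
Y(M) = 6 + M²*(3 + M)/4 (Y(M) = 6 + ((3 + M)*M²)/4 = 6 + (M²*(3 + M))/4 = 6 + M²*(3 + M)/4)
Y(8)*((1*1)*2) = (6 + (¼)*8³ + (¾)*8²)*((1*1)*2) = (6 + (¼)*512 + (¾)*64)*(1*2) = (6 + 128 + 48)*2 = 182*2 = 364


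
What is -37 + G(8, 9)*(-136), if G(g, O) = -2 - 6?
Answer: 1051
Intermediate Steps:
G(g, O) = -8
-37 + G(8, 9)*(-136) = -37 - 8*(-136) = -37 + 1088 = 1051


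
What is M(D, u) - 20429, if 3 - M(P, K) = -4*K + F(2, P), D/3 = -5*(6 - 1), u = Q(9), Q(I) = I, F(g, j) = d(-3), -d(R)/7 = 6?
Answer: -20348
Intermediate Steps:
d(R) = -42 (d(R) = -7*6 = -42)
F(g, j) = -42
u = 9
D = -75 (D = 3*(-5*(6 - 1)) = 3*(-5*5) = 3*(-25) = -75)
M(P, K) = 45 + 4*K (M(P, K) = 3 - (-4*K - 42) = 3 - (-42 - 4*K) = 3 + (42 + 4*K) = 45 + 4*K)
M(D, u) - 20429 = (45 + 4*9) - 20429 = (45 + 36) - 20429 = 81 - 20429 = -20348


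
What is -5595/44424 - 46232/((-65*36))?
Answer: 56686613/2887560 ≈ 19.631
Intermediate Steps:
-5595/44424 - 46232/((-65*36)) = -5595*1/44424 - 46232/(-2340) = -1865/14808 - 46232*(-1/2340) = -1865/14808 + 11558/585 = 56686613/2887560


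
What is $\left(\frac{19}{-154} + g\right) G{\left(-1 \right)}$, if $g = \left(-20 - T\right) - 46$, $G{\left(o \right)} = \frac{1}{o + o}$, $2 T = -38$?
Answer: $\frac{7257}{308} \approx 23.562$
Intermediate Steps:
$T = -19$ ($T = \frac{1}{2} \left(-38\right) = -19$)
$G{\left(o \right)} = \frac{1}{2 o}$
$g = -47$ ($g = \left(-20 - -19\right) - 46 = \left(-20 + 19\right) - 46 = -1 - 46 = -47$)
$\left(\frac{19}{-154} + g\right) G{\left(-1 \right)} = \left(\frac{19}{-154} - 47\right) \frac{1}{2 \left(-1\right)} = \left(19 \left(- \frac{1}{154}\right) - 47\right) \frac{1}{2} \left(-1\right) = \left(- \frac{19}{154} - 47\right) \left(- \frac{1}{2}\right) = \left(- \frac{7257}{154}\right) \left(- \frac{1}{2}\right) = \frac{7257}{308}$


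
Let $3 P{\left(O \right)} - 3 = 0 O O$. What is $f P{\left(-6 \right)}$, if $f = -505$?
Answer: $-505$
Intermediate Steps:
$P{\left(O \right)} = 1$ ($P{\left(O \right)} = 1 + \frac{0 O O}{3} = 1 + \frac{0 O}{3} = 1 + \frac{1}{3} \cdot 0 = 1 + 0 = 1$)
$f P{\left(-6 \right)} = \left(-505\right) 1 = -505$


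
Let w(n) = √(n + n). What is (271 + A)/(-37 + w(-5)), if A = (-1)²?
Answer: -10064/1379 - 272*I*√10/1379 ≈ -7.298 - 0.62374*I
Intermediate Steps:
A = 1
w(n) = √2*√n (w(n) = √(2*n) = √2*√n)
(271 + A)/(-37 + w(-5)) = (271 + 1)/(-37 + √2*√(-5)) = 272/(-37 + √2*(I*√5)) = 272/(-37 + I*√10)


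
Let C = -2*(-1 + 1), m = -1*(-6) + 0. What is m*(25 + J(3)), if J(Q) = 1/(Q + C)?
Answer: 152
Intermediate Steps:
m = 6 (m = 6 + 0 = 6)
C = 0 (C = -2*0 = 0)
J(Q) = 1/Q (J(Q) = 1/(Q + 0) = 1/Q)
m*(25 + J(3)) = 6*(25 + 1/3) = 6*(25 + ⅓) = 6*(76/3) = 152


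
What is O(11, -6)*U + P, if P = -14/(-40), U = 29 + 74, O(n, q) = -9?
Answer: -18533/20 ≈ -926.65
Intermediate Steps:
U = 103
P = 7/20 (P = -14*(-1/40) = 7/20 ≈ 0.35000)
O(11, -6)*U + P = -9*103 + 7/20 = -927 + 7/20 = -18533/20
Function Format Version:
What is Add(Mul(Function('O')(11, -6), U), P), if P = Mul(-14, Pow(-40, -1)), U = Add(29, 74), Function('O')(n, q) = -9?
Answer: Rational(-18533, 20) ≈ -926.65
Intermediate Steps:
U = 103
P = Rational(7, 20) (P = Mul(-14, Rational(-1, 40)) = Rational(7, 20) ≈ 0.35000)
Add(Mul(Function('O')(11, -6), U), P) = Add(Mul(-9, 103), Rational(7, 20)) = Add(-927, Rational(7, 20)) = Rational(-18533, 20)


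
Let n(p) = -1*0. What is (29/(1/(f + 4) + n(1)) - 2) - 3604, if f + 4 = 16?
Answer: -3142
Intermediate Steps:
f = 12 (f = -4 + 16 = 12)
n(p) = 0
(29/(1/(f + 4) + n(1)) - 2) - 3604 = (29/(1/(12 + 4) + 0) - 2) - 3604 = (29/(1/16 + 0) - 2) - 3604 = (29/(1/16) - 2) - 3604 = (16*29 - 2) - 3604 = (464 - 2) - 3604 = 462 - 3604 = -3142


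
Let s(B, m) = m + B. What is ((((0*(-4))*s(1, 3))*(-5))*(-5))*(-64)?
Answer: 0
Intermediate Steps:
s(B, m) = B + m
((((0*(-4))*s(1, 3))*(-5))*(-5))*(-64) = ((((0*(-4))*(1 + 3))*(-5))*(-5))*(-64) = (((0*4)*(-5))*(-5))*(-64) = ((0*(-5))*(-5))*(-64) = (0*(-5))*(-64) = 0*(-64) = 0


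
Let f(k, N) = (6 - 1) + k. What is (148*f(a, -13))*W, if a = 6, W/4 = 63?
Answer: 410256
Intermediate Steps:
W = 252 (W = 4*63 = 252)
f(k, N) = 5 + k
(148*f(a, -13))*W = (148*(5 + 6))*252 = (148*11)*252 = 1628*252 = 410256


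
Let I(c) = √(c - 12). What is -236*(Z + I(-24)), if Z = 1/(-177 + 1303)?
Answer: -118/563 - 1416*I ≈ -0.20959 - 1416.0*I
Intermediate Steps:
I(c) = √(-12 + c)
Z = 1/1126 ≈ 0.00088810
-236*(Z + I(-24)) = -236*(1/1126 + √(-12 - 24)) = -236*(1/1126 + √(-36)) = -236*(1/1126 + 6*I) = -118/563 - 1416*I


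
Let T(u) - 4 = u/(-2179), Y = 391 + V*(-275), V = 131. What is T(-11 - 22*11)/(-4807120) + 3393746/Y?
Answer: -17774260343621713/186627987890160 ≈ -95.239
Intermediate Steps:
Y = -35634 (Y = 391 + 131*(-275) = 391 - 36025 = -35634)
T(u) = 4 - u/2179 (T(u) = 4 + u/(-2179) = 4 + u*(-1/2179) = 4 - u/2179)
T(-11 - 22*11)/(-4807120) + 3393746/Y = (4 - (-11 - 22*11)/2179)/(-4807120) + 3393746/(-35634) = (4 - (-11 - 242)/2179)*(-1/4807120) + 3393746*(-1/35634) = (4 - 1/2179*(-253))*(-1/4807120) - 1696873/17817 = (4 + 253/2179)*(-1/4807120) - 1696873/17817 = (8969/2179)*(-1/4807120) - 1696873/17817 = -8969/10474714480 - 1696873/17817 = -17774260343621713/186627987890160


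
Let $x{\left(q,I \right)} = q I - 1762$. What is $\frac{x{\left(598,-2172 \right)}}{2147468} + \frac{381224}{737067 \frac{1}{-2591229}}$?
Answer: $- \frac{353558820388394989}{263804632726} \approx -1.3402 \cdot 10^{6}$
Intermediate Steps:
$x{\left(q,I \right)} = -1762 + I q$ ($x{\left(q,I \right)} = I q - 1762 = -1762 + I q$)
$\frac{x{\left(598,-2172 \right)}}{2147468} + \frac{381224}{737067 \frac{1}{-2591229}} = \frac{-1762 - 1298856}{2147468} + \frac{381224}{737067 \frac{1}{-2591229}} = \left(-1762 - 1298856\right) \frac{1}{2147468} + \frac{381224}{737067 \left(- \frac{1}{2591229}\right)} = \left(-1300618\right) \frac{1}{2147468} + \frac{381224}{- \frac{245689}{863743}} = - \frac{650309}{1073734} + 381224 \left(- \frac{863743}{245689}\right) = - \frac{650309}{1073734} - \frac{329279561432}{245689} = - \frac{353558820388394989}{263804632726}$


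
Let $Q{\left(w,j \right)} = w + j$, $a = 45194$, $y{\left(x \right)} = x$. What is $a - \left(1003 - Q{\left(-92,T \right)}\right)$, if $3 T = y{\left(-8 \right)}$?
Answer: $\frac{132289}{3} \approx 44096.0$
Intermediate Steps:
$T = - \frac{8}{3}$ ($T = \frac{1}{3} \left(-8\right) = - \frac{8}{3} \approx -2.6667$)
$Q{\left(w,j \right)} = j + w$
$a - \left(1003 - Q{\left(-92,T \right)}\right) = 45194 - \left(1003 - \left(- \frac{8}{3} - 92\right)\right) = 45194 - \left(1003 - - \frac{284}{3}\right) = 45194 - \left(1003 + \frac{284}{3}\right) = 45194 - \frac{3293}{3} = \frac{132289}{3}$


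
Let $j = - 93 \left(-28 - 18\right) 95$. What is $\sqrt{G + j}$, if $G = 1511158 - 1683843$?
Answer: $5 \sqrt{9349} \approx 483.45$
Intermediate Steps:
$j = 406410$ ($j = \left(-93\right) \left(-46\right) 95 = 4278 \cdot 95 = 406410$)
$G = -172685$ ($G = 1511158 - 1683843 = -172685$)
$\sqrt{G + j} = \sqrt{-172685 + 406410} = \sqrt{233725} = 5 \sqrt{9349}$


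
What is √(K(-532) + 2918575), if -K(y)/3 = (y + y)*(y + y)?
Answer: I*√477713 ≈ 691.17*I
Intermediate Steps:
K(y) = -12*y² (K(y) = -3*(y + y)*(y + y) = -3*2*y*2*y = -12*y²)
√(K(-532) + 2918575) = √(-12*(-532)² + 2918575) = √(-12*283024 + 2918575) = √(-3396288 + 2918575) = √(-477713) = I*√477713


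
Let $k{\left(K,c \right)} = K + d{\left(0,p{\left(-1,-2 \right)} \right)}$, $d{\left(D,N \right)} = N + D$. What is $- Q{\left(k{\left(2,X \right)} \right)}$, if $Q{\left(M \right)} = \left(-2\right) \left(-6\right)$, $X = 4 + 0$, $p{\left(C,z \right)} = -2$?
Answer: $-12$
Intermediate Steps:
$X = 4$
$d{\left(D,N \right)} = D + N$
$k{\left(K,c \right)} = -2 + K$ ($k{\left(K,c \right)} = K + \left(0 - 2\right) = K - 2 = -2 + K$)
$Q{\left(M \right)} = 12$
$- Q{\left(k{\left(2,X \right)} \right)} = \left(-1\right) 12 = -12$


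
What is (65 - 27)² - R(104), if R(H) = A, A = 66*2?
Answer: 1312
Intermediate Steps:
A = 132
R(H) = 132
(65 - 27)² - R(104) = (65 - 27)² - 1*132 = 38² - 132 = 1444 - 132 = 1312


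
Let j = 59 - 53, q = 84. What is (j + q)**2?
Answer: 8100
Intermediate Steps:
j = 6
(j + q)**2 = (6 + 84)**2 = 90**2 = 8100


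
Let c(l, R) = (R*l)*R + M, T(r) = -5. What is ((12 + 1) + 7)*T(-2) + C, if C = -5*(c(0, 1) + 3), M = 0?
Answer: -115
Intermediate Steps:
c(l, R) = l*R² (c(l, R) = (R*l)*R + 0 = l*R² + 0 = l*R²)
C = -15 (C = -5*(0*1² + 3) = -5*(0*1 + 3) = -5*(0 + 3) = -5*3 = -15)
((12 + 1) + 7)*T(-2) + C = ((12 + 1) + 7)*(-5) - 15 = (13 + 7)*(-5) - 15 = 20*(-5) - 15 = -100 - 15 = -115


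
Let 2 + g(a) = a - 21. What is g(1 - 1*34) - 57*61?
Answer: -3533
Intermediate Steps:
g(a) = -23 + a (g(a) = -2 + (a - 21) = -2 + (-21 + a) = -23 + a)
g(1 - 1*34) - 57*61 = (-23 + (1 - 1*34)) - 57*61 = (-23 + (1 - 34)) - 1*3477 = (-23 - 33) - 3477 = -56 - 3477 = -3533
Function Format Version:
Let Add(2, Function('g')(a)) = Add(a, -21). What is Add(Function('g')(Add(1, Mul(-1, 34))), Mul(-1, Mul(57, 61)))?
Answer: -3533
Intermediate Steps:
Function('g')(a) = Add(-23, a) (Function('g')(a) = Add(-2, Add(a, -21)) = Add(-2, Add(-21, a)) = Add(-23, a))
Add(Function('g')(Add(1, Mul(-1, 34))), Mul(-1, Mul(57, 61))) = Add(Add(-23, Add(1, Mul(-1, 34))), Mul(-1, Mul(57, 61))) = Add(Add(-23, Add(1, -34)), Mul(-1, 3477)) = Add(Add(-23, -33), -3477) = Add(-56, -3477) = -3533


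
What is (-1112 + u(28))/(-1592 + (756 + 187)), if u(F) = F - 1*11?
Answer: 1095/649 ≈ 1.6872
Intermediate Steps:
u(F) = -11 + F (u(F) = F - 11 = -11 + F)
(-1112 + u(28))/(-1592 + (756 + 187)) = (-1112 + (-11 + 28))/(-1592 + (756 + 187)) = (-1112 + 17)/(-1592 + 943) = -1095/(-649) = -1095*(-1/649) = 1095/649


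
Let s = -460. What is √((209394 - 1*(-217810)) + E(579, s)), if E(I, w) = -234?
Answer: √426970 ≈ 653.43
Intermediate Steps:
√((209394 - 1*(-217810)) + E(579, s)) = √((209394 - 1*(-217810)) - 234) = √((209394 + 217810) - 234) = √(427204 - 234) = √426970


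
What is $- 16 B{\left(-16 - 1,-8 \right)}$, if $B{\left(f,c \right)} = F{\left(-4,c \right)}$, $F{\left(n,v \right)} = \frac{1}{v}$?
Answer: $2$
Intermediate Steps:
$B{\left(f,c \right)} = \frac{1}{c}$
$- 16 B{\left(-16 - 1,-8 \right)} = - \frac{16}{-8} = \left(-16\right) \left(- \frac{1}{8}\right) = 2$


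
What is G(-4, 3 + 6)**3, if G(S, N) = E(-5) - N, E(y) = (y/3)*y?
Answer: -8/27 ≈ -0.29630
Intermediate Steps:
E(y) = y**2/3 (E(y) = (y*(1/3))*y = (y/3)*y = y**2/3)
G(S, N) = 25/3 - N (G(S, N) = (1/3)*(-5)**2 - N = (1/3)*25 - N = 25/3 - N)
G(-4, 3 + 6)**3 = (25/3 - (3 + 6))**3 = (25/3 - 1*9)**3 = (25/3 - 9)**3 = (-2/3)**3 = -8/27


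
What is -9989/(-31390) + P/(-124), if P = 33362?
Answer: -130749318/486545 ≈ -268.73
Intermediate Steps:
-9989/(-31390) + P/(-124) = -9989/(-31390) + 33362/(-124) = -9989*(-1/31390) + 33362*(-1/124) = 9989/31390 - 16681/62 = -130749318/486545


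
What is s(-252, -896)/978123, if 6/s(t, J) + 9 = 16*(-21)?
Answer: -2/112484145 ≈ -1.7780e-8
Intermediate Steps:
s(t, J) = -2/115 (s(t, J) = 6/(-9 + 16*(-21)) = 6/(-9 - 336) = 6/(-345) = 6*(-1/345) = -2/115)
s(-252, -896)/978123 = -2/115/978123 = -2/115*1/978123 = -2/112484145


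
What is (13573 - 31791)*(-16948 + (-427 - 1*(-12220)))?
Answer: 93913790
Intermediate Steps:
(13573 - 31791)*(-16948 + (-427 - 1*(-12220))) = -18218*(-16948 + (-427 + 12220)) = -18218*(-16948 + 11793) = -18218*(-5155) = 93913790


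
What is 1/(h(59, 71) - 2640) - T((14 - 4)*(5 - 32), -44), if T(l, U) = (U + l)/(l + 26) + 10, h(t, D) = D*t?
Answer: -2132851/188978 ≈ -11.286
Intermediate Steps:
T(l, U) = 10 + (U + l)/(26 + l) (T(l, U) = (U + l)/(26 + l) + 10 = 10 + (U + l)/(26 + l))
1/(h(59, 71) - 2640) - T((14 - 4)*(5 - 32), -44) = 1/(71*59 - 2640) - (260 - 44 + 11*((14 - 4)*(5 - 32)))/(26 + (14 - 4)*(5 - 32)) = 1/(4189 - 2640) - (260 - 44 + 11*(10*(-27)))/(26 + 10*(-27)) = 1/1549 - (260 - 44 + 11*(-270))/(26 - 270) = 1/1549 - (260 - 44 - 2970)/(-244) = 1/1549 - (-1)*(-2754)/244 = 1/1549 - 1*1377/122 = 1/1549 - 1377/122 = -2132851/188978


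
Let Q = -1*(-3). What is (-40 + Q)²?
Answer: 1369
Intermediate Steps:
Q = 3
(-40 + Q)² = (-40 + 3)² = (-37)² = 1369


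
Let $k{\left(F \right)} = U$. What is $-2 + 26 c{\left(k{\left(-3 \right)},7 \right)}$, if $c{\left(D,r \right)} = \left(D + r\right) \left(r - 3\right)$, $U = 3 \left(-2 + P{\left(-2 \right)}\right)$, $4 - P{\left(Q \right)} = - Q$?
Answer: $726$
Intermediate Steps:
$P{\left(Q \right)} = 4 + Q$ ($P{\left(Q \right)} = 4 - - Q = 4 + Q$)
$U = 0$ ($U = 3 \left(-2 + \left(4 - 2\right)\right) = 3 \left(-2 + 2\right) = 3 \cdot 0 = 0$)
$k{\left(F \right)} = 0$
$c{\left(D,r \right)} = \left(-3 + r\right) \left(D + r\right)$ ($c{\left(D,r \right)} = \left(D + r\right) \left(-3 + r\right) = \left(-3 + r\right) \left(D + r\right)$)
$-2 + 26 c{\left(k{\left(-3 \right)},7 \right)} = -2 + 26 \left(7^{2} - 0 - 21 + 0 \cdot 7\right) = -2 + 26 \left(49 + 0 - 21 + 0\right) = -2 + 26 \cdot 28 = -2 + 728 = 726$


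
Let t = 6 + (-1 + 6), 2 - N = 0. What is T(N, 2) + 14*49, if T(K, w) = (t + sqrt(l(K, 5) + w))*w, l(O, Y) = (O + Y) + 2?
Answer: 708 + 2*sqrt(11) ≈ 714.63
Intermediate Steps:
l(O, Y) = 2 + O + Y
N = 2 (N = 2 - 1*0 = 2 + 0 = 2)
t = 11 (t = 6 + 5 = 11)
T(K, w) = w*(11 + sqrt(7 + K + w)) (T(K, w) = (11 + sqrt((2 + K + 5) + w))*w = (11 + sqrt((7 + K) + w))*w = (11 + sqrt(7 + K + w))*w = w*(11 + sqrt(7 + K + w)))
T(N, 2) + 14*49 = 2*(11 + sqrt(7 + 2 + 2)) + 14*49 = 2*(11 + sqrt(11)) + 686 = (22 + 2*sqrt(11)) + 686 = 708 + 2*sqrt(11)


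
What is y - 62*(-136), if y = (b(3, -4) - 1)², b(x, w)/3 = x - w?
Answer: 8832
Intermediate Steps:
b(x, w) = -3*w + 3*x (b(x, w) = 3*(x - w) = -3*w + 3*x)
y = 400 (y = ((-3*(-4) + 3*3) - 1)² = ((12 + 9) - 1)² = (21 - 1)² = 20² = 400)
y - 62*(-136) = 400 - 62*(-136) = 400 + 8432 = 8832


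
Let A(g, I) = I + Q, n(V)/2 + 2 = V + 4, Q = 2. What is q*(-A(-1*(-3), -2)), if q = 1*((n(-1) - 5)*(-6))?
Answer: 0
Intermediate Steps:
n(V) = 4 + 2*V (n(V) = -4 + 2*(V + 4) = -4 + 2*(4 + V) = -4 + (8 + 2*V) = 4 + 2*V)
A(g, I) = 2 + I (A(g, I) = I + 2 = 2 + I)
q = 18 (q = 1*(((4 + 2*(-1)) - 5)*(-6)) = 1*(((4 - 2) - 5)*(-6)) = 1*((2 - 5)*(-6)) = 1*(-3*(-6)) = 1*18 = 18)
q*(-A(-1*(-3), -2)) = 18*(-(2 - 2)) = 18*(-1*0) = 18*0 = 0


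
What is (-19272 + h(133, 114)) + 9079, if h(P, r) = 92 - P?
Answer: -10234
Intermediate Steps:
(-19272 + h(133, 114)) + 9079 = (-19272 + (92 - 1*133)) + 9079 = (-19272 + (92 - 133)) + 9079 = (-19272 - 41) + 9079 = -19313 + 9079 = -10234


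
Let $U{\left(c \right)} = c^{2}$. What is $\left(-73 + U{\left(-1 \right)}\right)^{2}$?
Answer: $5184$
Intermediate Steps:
$\left(-73 + U{\left(-1 \right)}\right)^{2} = \left(-73 + \left(-1\right)^{2}\right)^{2} = \left(-73 + 1\right)^{2} = \left(-72\right)^{2} = 5184$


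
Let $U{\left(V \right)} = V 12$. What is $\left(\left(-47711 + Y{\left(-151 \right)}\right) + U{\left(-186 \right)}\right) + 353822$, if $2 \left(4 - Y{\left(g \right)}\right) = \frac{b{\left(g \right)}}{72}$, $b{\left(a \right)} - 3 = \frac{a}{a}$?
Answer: $\frac{10939787}{36} \approx 3.0388 \cdot 10^{5}$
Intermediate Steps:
$b{\left(a \right)} = 4$ ($b{\left(a \right)} = 3 + \frac{a}{a} = 3 + 1 = 4$)
$Y{\left(g \right)} = \frac{143}{36}$ ($Y{\left(g \right)} = 4 - \frac{4 \cdot \frac{1}{72}}{2} = 4 - \frac{1}{36} = \frac{143}{36}$)
$U{\left(V \right)} = 12 V$
$\left(\left(-47711 + Y{\left(-151 \right)}\right) + U{\left(-186 \right)}\right) + 353822 = \left(\left(-47711 + \frac{143}{36}\right) + 12 \left(-186\right)\right) + 353822 = \left(- \frac{1717453}{36} - 2232\right) + 353822 = - \frac{1797805}{36} + 353822 = \frac{10939787}{36}$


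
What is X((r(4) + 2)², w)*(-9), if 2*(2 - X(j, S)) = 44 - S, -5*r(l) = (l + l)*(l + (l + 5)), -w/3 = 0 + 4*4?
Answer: 396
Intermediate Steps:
w = -48 (w = -3*(0 + 4*4) = -3*(0 + 16) = -3*16 = -48)
r(l) = -2*l*(5 + 2*l)/5 (r(l) = -(l + l)*(l + (l + 5))/5 = -2*l*(l + (5 + l))/5 = -2*l*(5 + 2*l)/5)
X(j, S) = -20 + S/2 (X(j, S) = 2 - (44 - S)/2 = 2 + (-22 + S/2) = -20 + S/2)
X((r(4) + 2)², w)*(-9) = (-20 + (½)*(-48))*(-9) = (-20 - 24)*(-9) = -44*(-9) = 396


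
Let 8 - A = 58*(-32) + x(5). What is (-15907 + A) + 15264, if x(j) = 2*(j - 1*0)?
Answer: 1211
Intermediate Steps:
x(j) = 2*j (x(j) = 2*(j + 0) = 2*j)
A = 1854 (A = 8 - (58*(-32) + 2*5) = 8 - (-1856 + 10) = 8 - 1*(-1846) = 8 + 1846 = 1854)
(-15907 + A) + 15264 = (-15907 + 1854) + 15264 = -14053 + 15264 = 1211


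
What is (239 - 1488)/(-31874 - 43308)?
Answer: 1249/75182 ≈ 0.016613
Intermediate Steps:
(239 - 1488)/(-31874 - 43308) = -1249/(-75182) = -1249*(-1/75182) = 1249/75182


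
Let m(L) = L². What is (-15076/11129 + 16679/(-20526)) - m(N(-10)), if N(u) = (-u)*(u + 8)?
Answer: -91868612167/228433854 ≈ -402.17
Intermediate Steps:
N(u) = -u*(8 + u) (N(u) = (-u)*(8 + u) = -u*(8 + u))
(-15076/11129 + 16679/(-20526)) - m(N(-10)) = (-15076/11129 + 16679/(-20526)) - (-1*(-10)*(8 - 10))² = (-15076*1/11129 + 16679*(-1/20526)) - (-1*(-10)*(-2))² = (-15076/11129 - 16679/20526) - 1*(-20)² = -495070567/228433854 - 1*400 = -495070567/228433854 - 400 = -91868612167/228433854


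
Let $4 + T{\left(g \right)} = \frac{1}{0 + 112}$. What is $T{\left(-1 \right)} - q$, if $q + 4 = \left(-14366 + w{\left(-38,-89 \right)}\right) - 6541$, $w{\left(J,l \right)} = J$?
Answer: $\frac{2345841}{112} \approx 20945.0$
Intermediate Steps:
$T{\left(g \right)} = - \frac{447}{112}$ ($T{\left(g \right)} = -4 + \frac{1}{0 + 112} = -4 + \frac{1}{112} = - \frac{447}{112}$)
$q = -20949$ ($q = -4 - 20945 = -20949$)
$T{\left(-1 \right)} - q = - \frac{447}{112} - -20949 = - \frac{447}{112} + 20949 = \frac{2345841}{112}$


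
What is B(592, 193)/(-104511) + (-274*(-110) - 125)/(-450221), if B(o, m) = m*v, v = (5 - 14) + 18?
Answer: -1306310514/15684348977 ≈ -0.083287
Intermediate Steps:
v = 9 (v = -9 + 18 = 9)
B(o, m) = 9*m (B(o, m) = m*9 = 9*m)
B(592, 193)/(-104511) + (-274*(-110) - 125)/(-450221) = (9*193)/(-104511) + (-274*(-110) - 125)/(-450221) = 1737*(-1/104511) + (30140 - 125)*(-1/450221) = -579/34837 + 30015*(-1/450221) = -579/34837 - 30015/450221 = -1306310514/15684348977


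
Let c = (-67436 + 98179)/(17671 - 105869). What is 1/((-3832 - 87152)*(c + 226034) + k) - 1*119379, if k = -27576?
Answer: -108266821603801359047/906916807845612 ≈ -1.1938e+5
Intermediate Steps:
c = -30743/88198 (c = 30743/(-88198) = 30743*(-1/88198) = -30743/88198 ≈ -0.34857)
1/((-3832 - 87152)*(c + 226034) + k) - 1*119379 = 1/((-3832 - 87152)*(-30743/88198 + 226034) - 27576) - 1*119379 = 1/(-90984*19935715989/88198 - 27576) - 119379 = 1/(-906915591771588/44099 - 27576) - 119379 = 1/(-906916807845612/44099) - 119379 = -44099/906916807845612 - 119379 = -108266821603801359047/906916807845612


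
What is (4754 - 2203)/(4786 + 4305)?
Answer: 2551/9091 ≈ 0.28061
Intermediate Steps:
(4754 - 2203)/(4786 + 4305) = 2551/9091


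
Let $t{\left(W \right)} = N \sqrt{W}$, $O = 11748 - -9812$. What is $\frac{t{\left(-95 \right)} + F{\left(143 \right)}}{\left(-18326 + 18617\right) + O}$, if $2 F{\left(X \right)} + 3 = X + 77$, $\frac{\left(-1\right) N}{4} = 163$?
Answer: $\frac{217}{43702} - \frac{652 i \sqrt{95}}{21851} \approx 0.0049654 - 0.29083 i$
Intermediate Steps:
$N = -652$ ($N = \left(-4\right) 163 = -652$)
$O = 21560$ ($O = 11748 + 9812 = 21560$)
$t{\left(W \right)} = - 652 \sqrt{W}$
$F{\left(X \right)} = 37 + \frac{X}{2}$ ($F{\left(X \right)} = - \frac{3}{2} + \frac{X + 77}{2} = - \frac{3}{2} + \frac{77 + X}{2} = - \frac{3}{2} + \left(\frac{77}{2} + \frac{X}{2}\right) = 37 + \frac{X}{2}$)
$\frac{t{\left(-95 \right)} + F{\left(143 \right)}}{\left(-18326 + 18617\right) + O} = \frac{- 652 \sqrt{-95} + \left(37 + \frac{1}{2} \cdot 143\right)}{\left(-18326 + 18617\right) + 21560} = \frac{- 652 i \sqrt{95} + \left(37 + \frac{143}{2}\right)}{291 + 21560} = \frac{- 652 i \sqrt{95} + \frac{217}{2}}{21851} = \left(\frac{217}{2} - 652 i \sqrt{95}\right) \frac{1}{21851} = \frac{217}{43702} - \frac{652 i \sqrt{95}}{21851}$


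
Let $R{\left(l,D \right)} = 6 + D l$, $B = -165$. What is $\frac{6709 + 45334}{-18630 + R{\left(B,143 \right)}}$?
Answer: $- \frac{52043}{42219} \approx -1.2327$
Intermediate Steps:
$\frac{6709 + 45334}{-18630 + R{\left(B,143 \right)}} = \frac{6709 + 45334}{-18630 + \left(6 + 143 \left(-165\right)\right)} = \frac{52043}{-18630 + \left(6 - 23595\right)} = \frac{52043}{-18630 - 23589} = \frac{52043}{-42219} = 52043 \left(- \frac{1}{42219}\right) = - \frac{52043}{42219}$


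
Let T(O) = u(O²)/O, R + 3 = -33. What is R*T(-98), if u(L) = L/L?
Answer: 18/49 ≈ 0.36735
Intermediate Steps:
u(L) = 1
R = -36 (R = -3 - 33 = -36)
T(O) = 1/O
R*T(-98) = -36/(-98) = -36*(-1/98) = 18/49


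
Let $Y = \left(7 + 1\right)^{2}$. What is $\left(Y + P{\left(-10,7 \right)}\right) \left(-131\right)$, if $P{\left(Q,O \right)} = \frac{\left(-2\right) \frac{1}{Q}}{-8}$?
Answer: $- \frac{335229}{40} \approx -8380.7$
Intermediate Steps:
$P{\left(Q,O \right)} = \frac{1}{4 Q}$ ($P{\left(Q,O \right)} = - \frac{2}{Q} \left(- \frac{1}{8}\right) = \frac{1}{4 Q}$)
$Y = 64$ ($Y = 8^{2} = 64$)
$\left(Y + P{\left(-10,7 \right)}\right) \left(-131\right) = \left(64 + \frac{1}{4 \left(-10\right)}\right) \left(-131\right) = \left(64 + \frac{1}{4} \left(- \frac{1}{10}\right)\right) \left(-131\right) = \left(64 - \frac{1}{40}\right) \left(-131\right) = \frac{2559}{40} \left(-131\right) = - \frac{335229}{40}$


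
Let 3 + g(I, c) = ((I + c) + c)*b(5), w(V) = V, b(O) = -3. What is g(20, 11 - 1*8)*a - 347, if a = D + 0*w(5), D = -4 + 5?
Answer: -428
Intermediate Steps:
D = 1
g(I, c) = -3 - 6*c - 3*I (g(I, c) = -3 + ((I + c) + c)*(-3) = -3 + (I + 2*c)*(-3) = -3 + (-6*c - 3*I) = -3 - 6*c - 3*I)
a = 1 (a = 1 + 0*5 = 1 + 0 = 1)
g(20, 11 - 1*8)*a - 347 = (-3 - 6*(11 - 1*8) - 3*20)*1 - 347 = (-3 - 6*(11 - 8) - 60)*1 - 347 = (-3 - 6*3 - 60)*1 - 347 = (-3 - 18 - 60)*1 - 347 = -81*1 - 347 = -81 - 347 = -428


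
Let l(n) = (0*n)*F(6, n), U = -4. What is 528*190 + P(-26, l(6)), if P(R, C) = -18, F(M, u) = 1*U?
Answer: 100302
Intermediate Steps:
F(M, u) = -4 (F(M, u) = 1*(-4) = -4)
l(n) = 0 (l(n) = (0*n)*(-4) = 0*(-4) = 0)
528*190 + P(-26, l(6)) = 528*190 - 18 = 100320 - 18 = 100302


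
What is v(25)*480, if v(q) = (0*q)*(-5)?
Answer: 0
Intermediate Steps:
v(q) = 0 (v(q) = 0*(-5) = 0)
v(25)*480 = 0*480 = 0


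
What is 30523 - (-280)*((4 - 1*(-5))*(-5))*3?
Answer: -7277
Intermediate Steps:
30523 - (-280)*((4 - 1*(-5))*(-5))*3 = 30523 - (-280)*((4 + 5)*(-5))*3 = 30523 - (-280)*(9*(-5))*3 = 30523 - (-280)*(-45*3) = 30523 - (-280)*(-135) = 30523 - 1*37800 = 30523 - 37800 = -7277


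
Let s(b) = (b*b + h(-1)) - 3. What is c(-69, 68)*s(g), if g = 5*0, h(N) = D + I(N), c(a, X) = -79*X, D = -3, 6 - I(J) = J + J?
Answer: -10744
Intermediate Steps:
I(J) = 6 - 2*J (I(J) = 6 - (J + J) = 6 - 2*J)
h(N) = 3 - 2*N (h(N) = -3 + (6 - 2*N) = 3 - 2*N)
g = 0
s(b) = 2 + b² (s(b) = (b*b + (3 - 2*(-1))) - 3 = (b² + (3 + 2)) - 3 = (b² + 5) - 3 = (5 + b²) - 3 = 2 + b²)
c(-69, 68)*s(g) = (-79*68)*(2 + 0²) = -5372*(2 + 0) = -5372*2 = -10744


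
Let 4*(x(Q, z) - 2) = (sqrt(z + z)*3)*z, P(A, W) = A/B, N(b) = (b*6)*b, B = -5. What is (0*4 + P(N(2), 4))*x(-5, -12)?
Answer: -48/5 + 432*I*sqrt(6)/5 ≈ -9.6 + 211.64*I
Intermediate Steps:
N(b) = 6*b**2 (N(b) = (6*b)*b = 6*b**2)
P(A, W) = -A/5 (P(A, W) = A/(-5) = A*(-1/5) = -A/5)
x(Q, z) = 2 + 3*sqrt(2)*z**(3/2)/4 (x(Q, z) = 2 + ((sqrt(z + z)*3)*z)/4 = 2 + ((sqrt(2*z)*3)*z)/4 = 2 + (((sqrt(2)*sqrt(z))*3)*z)/4 = 2 + ((3*sqrt(2)*sqrt(z))*z)/4 = 2 + (3*sqrt(2)*z**(3/2))/4 = 2 + 3*sqrt(2)*z**(3/2)/4)
(0*4 + P(N(2), 4))*x(-5, -12) = (0*4 - 6*2**2/5)*(2 + 3*sqrt(2)*(-12)**(3/2)/4) = (0 - 6*4/5)*(2 + 3*sqrt(2)*(-24*I*sqrt(3))/4) = (0 - 1/5*24)*(2 - 18*I*sqrt(6)) = (0 - 24/5)*(2 - 18*I*sqrt(6)) = -24*(2 - 18*I*sqrt(6))/5 = -48/5 + 432*I*sqrt(6)/5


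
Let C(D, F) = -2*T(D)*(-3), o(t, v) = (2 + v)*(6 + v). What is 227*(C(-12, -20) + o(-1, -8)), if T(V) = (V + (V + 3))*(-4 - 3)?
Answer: 202938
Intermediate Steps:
T(V) = -21 - 14*V (T(V) = (V + (3 + V))*(-7) = (3 + 2*V)*(-7) = -21 - 14*V)
C(D, F) = -126 - 84*D (C(D, F) = -2*(-21 - 14*D)*(-3) = (42 + 28*D)*(-3) = -126 - 84*D)
227*(C(-12, -20) + o(-1, -8)) = 227*((-126 - 84*(-12)) + (12 + (-8)² + 8*(-8))) = 227*((-126 + 1008) + (12 + 64 - 64)) = 227*(882 + 12) = 227*894 = 202938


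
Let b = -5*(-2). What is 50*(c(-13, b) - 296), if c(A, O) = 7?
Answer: -14450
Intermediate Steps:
b = 10
50*(c(-13, b) - 296) = 50*(7 - 296) = 50*(-289) = -14450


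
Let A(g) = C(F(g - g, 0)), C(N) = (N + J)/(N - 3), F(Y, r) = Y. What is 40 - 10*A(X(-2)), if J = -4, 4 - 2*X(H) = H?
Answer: 80/3 ≈ 26.667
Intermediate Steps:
X(H) = 2 - H/2
C(N) = (-4 + N)/(-3 + N) (C(N) = (N - 4)/(N - 3) = (-4 + N)/(-3 + N))
A(g) = 4/3 (A(g) = (-4 + (g - g))/(-3 + (g - g)) = (-4 + 0)/(-3 + 0) = -4/(-3) = -1/3*(-4) = 4/3)
40 - 10*A(X(-2)) = 40 - 10*4/3 = 40 - 40/3 = 80/3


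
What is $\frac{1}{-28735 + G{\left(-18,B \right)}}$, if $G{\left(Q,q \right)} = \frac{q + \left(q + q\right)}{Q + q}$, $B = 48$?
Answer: $- \frac{5}{143651} \approx -3.4807 \cdot 10^{-5}$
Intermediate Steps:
$G{\left(Q,q \right)} = \frac{3 q}{Q + q}$ ($G{\left(Q,q \right)} = \frac{q + 2 q}{Q + q} = \frac{3 q}{Q + q}$)
$\frac{1}{-28735 + G{\left(-18,B \right)}} = \frac{1}{-28735 + 3 \cdot 48 \frac{1}{-18 + 48}} = \frac{1}{-28735 + 3 \cdot 48 \cdot \frac{1}{30}} = \frac{1}{-28735 + \frac{24}{5}} = \frac{1}{- \frac{143651}{5}} = - \frac{5}{143651}$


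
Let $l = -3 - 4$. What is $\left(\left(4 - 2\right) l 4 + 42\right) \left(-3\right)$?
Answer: $42$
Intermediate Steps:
$l = -7$
$\left(\left(4 - 2\right) l 4 + 42\right) \left(-3\right) = \left(\left(4 - 2\right) \left(\left(-7\right) 4\right) + 42\right) \left(-3\right) = \left(\left(4 - 2\right) \left(-28\right) + 42\right) \left(-3\right) = \left(2 \left(-28\right) + 42\right) \left(-3\right) = \left(-56 + 42\right) \left(-3\right) = \left(-14\right) \left(-3\right) = 42$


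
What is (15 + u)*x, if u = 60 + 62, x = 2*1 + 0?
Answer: 274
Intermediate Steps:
x = 2 (x = 2 + 0 = 2)
u = 122
(15 + u)*x = (15 + 122)*2 = 137*2 = 274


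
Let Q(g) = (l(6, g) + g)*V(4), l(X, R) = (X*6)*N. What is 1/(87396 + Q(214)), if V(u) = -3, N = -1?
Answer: 1/86862 ≈ 1.1513e-5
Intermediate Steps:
l(X, R) = -6*X (l(X, R) = (X*6)*(-1) = (6*X)*(-1) = -6*X)
Q(g) = 108 - 3*g (Q(g) = (-6*6 + g)*(-3) = (-36 + g)*(-3) = 108 - 3*g)
1/(87396 + Q(214)) = 1/(87396 + (108 - 3*214)) = 1/(87396 + (108 - 642)) = 1/(87396 - 534) = 1/86862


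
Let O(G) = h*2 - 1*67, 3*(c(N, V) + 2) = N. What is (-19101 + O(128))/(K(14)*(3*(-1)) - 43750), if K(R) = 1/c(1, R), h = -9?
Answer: 95930/218741 ≈ 0.43856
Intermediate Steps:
c(N, V) = -2 + N/3
K(R) = -⅗ (K(R) = 1/(-2 + (⅓)*1) = 1/(-2 + ⅓) = 1/(-5/3) = -⅗)
O(G) = -85 (O(G) = -9*2 - 1*67 = -18 - 67 = -85)
(-19101 + O(128))/(K(14)*(3*(-1)) - 43750) = (-19101 - 85)/(-9*(-1)/5 - 43750) = -19186/(-⅗*(-3) - 43750) = -19186/(9/5 - 43750) = -19186/(-218741/5) = -19186*(-5/218741) = 95930/218741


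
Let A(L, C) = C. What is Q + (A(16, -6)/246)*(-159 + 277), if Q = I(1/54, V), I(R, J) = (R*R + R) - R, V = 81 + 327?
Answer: -344047/119556 ≈ -2.8777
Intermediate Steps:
V = 408
I(R, J) = R² (I(R, J) = (R² + R) - R = (R + R²) - R = R²)
Q = 1/2916 (Q = (1/54)² = 1/2916 ≈ 0.00034294)
Q + (A(16, -6)/246)*(-159 + 277) = 1/2916 + (-6/246)*(-159 + 277) = 1/2916 - 6*1/246*118 = 1/2916 - 1/41*118 = 1/2916 - 118/41 = -344047/119556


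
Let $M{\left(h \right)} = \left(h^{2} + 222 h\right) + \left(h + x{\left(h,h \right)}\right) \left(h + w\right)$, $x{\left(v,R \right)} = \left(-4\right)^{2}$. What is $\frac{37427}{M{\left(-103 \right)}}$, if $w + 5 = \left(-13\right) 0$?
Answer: $- \frac{37427}{2861} \approx -13.082$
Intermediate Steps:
$x{\left(v,R \right)} = 16$
$w = -5$ ($w = -5 - 0 = -5 + 0 = -5$)
$M{\left(h \right)} = h^{2} + 222 h + \left(-5 + h\right) \left(16 + h\right)$ ($M{\left(h \right)} = \left(h^{2} + 222 h\right) + \left(h + 16\right) \left(h - 5\right) = \left(h^{2} + 222 h\right) + \left(16 + h\right) \left(-5 + h\right) = \left(h^{2} + 222 h\right) + \left(-5 + h\right) \left(16 + h\right) = h^{2} + 222 h + \left(-5 + h\right) \left(16 + h\right)$)
$\frac{37427}{M{\left(-103 \right)}} = \frac{37427}{-80 + 2 \left(-103\right)^{2} + 233 \left(-103\right)} = \frac{37427}{-80 + 2 \cdot 10609 - 23999} = \frac{37427}{-80 + 21218 - 23999} = \frac{37427}{-2861} = 37427 \left(- \frac{1}{2861}\right) = - \frac{37427}{2861}$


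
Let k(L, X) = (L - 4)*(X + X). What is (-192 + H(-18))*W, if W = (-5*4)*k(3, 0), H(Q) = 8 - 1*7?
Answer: 0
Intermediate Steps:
H(Q) = 1 (H(Q) = 8 - 7 = 1)
k(L, X) = 2*X*(-4 + L) (k(L, X) = (-4 + L)*(2*X) = 2*X*(-4 + L))
W = 0 (W = (-5*4)*(2*0*(-4 + 3)) = -40*0*(-1) = -20*0 = 0)
(-192 + H(-18))*W = (-192 + 1)*0 = -191*0 = 0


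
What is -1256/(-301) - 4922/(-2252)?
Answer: 2155017/338926 ≈ 6.3584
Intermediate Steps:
-1256/(-301) - 4922/(-2252) = -1256*(-1/301) - 4922*(-1/2252) = 1256/301 + 2461/1126 = 2155017/338926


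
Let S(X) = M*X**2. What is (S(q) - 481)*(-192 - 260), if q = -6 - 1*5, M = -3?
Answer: 381488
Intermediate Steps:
q = -11 (q = -6 - 5 = -11)
S(X) = -3*X**2
(S(q) - 481)*(-192 - 260) = (-3*(-11)**2 - 481)*(-192 - 260) = (-3*121 - 481)*(-452) = (-363 - 481)*(-452) = -844*(-452) = 381488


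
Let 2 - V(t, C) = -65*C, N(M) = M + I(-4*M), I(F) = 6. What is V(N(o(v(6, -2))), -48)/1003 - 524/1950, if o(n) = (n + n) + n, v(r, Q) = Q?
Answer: -3302836/977925 ≈ -3.3774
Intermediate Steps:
o(n) = 3*n (o(n) = 2*n + n = 3*n)
N(M) = 6 + M (N(M) = M + 6 = 6 + M)
V(t, C) = 2 + 65*C (V(t, C) = 2 - (-65)*C = 2 + 65*C)
V(N(o(v(6, -2))), -48)/1003 - 524/1950 = (2 + 65*(-48))/1003 - 524/1950 = (2 - 3120)*(1/1003) - 524*1/1950 = -3118*1/1003 - 262/975 = -3118/1003 - 262/975 = -3302836/977925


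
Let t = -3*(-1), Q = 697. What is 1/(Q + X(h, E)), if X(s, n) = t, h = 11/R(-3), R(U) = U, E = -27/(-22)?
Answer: 1/700 ≈ 0.0014286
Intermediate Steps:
E = 27/22 (E = -27*(-1/22) = 27/22 ≈ 1.2273)
h = -11/3 (h = 11/(-3) = 11*(-⅓) = -11/3 ≈ -3.6667)
t = 3
X(s, n) = 3
1/(Q + X(h, E)) = 1/(697 + 3) = 1/700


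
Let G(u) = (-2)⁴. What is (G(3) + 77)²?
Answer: 8649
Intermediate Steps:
G(u) = 16
(G(3) + 77)² = (16 + 77)² = 93² = 8649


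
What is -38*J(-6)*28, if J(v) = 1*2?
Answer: -2128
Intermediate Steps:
J(v) = 2
-38*J(-6)*28 = -38*2*28 = -76*28 = -2128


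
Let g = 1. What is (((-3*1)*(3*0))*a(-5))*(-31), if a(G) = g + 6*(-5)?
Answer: 0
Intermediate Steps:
a(G) = -29 (a(G) = 1 + 6*(-5) = 1 - 30 = -29)
(((-3*1)*(3*0))*a(-5))*(-31) = (((-3*1)*(3*0))*(-29))*(-31) = (-3*0*(-29))*(-31) = (0*(-29))*(-31) = 0*(-31) = 0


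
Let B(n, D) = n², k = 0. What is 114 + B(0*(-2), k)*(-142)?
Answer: 114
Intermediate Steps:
114 + B(0*(-2), k)*(-142) = 114 + (0*(-2))²*(-142) = 114 + 0²*(-142) = 114 + 0*(-142) = 114 + 0 = 114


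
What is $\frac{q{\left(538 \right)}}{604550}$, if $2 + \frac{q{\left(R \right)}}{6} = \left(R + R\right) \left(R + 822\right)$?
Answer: $\frac{4390074}{302275} \approx 14.523$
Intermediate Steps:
$q{\left(R \right)} = -12 + 12 R \left(822 + R\right)$ ($q{\left(R \right)} = -12 + 6 \left(R + R\right) \left(R + 822\right) = -12 + 6 \cdot 2 R \left(822 + R\right) = -12 + 12 R \left(822 + R\right)$)
$\frac{q{\left(538 \right)}}{604550} = \frac{-12 + 12 \cdot 538^{2} + 9864 \cdot 538}{604550} = \left(-12 + 12 \cdot 289444 + 5306832\right) \frac{1}{604550} = \left(-12 + 3473328 + 5306832\right) \frac{1}{604550} = 8780148 \cdot \frac{1}{604550} = \frac{4390074}{302275}$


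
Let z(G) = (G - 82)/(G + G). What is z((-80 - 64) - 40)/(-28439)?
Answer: -133/5232776 ≈ -2.5417e-5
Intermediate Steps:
z(G) = (-82 + G)/(2*G) (z(G) = (-82 + G)/((2*G)) = (-82 + G)*(1/(2*G)) = (-82 + G)/(2*G))
z((-80 - 64) - 40)/(-28439) = ((-82 + ((-80 - 64) - 40))/(2*((-80 - 64) - 40)))/(-28439) = ((-82 + (-144 - 40))/(2*(-144 - 40)))*(-1/28439) = ((½)*(-82 - 184)/(-184))*(-1/28439) = ((½)*(-1/184)*(-266))*(-1/28439) = (133/184)*(-1/28439) = -133/5232776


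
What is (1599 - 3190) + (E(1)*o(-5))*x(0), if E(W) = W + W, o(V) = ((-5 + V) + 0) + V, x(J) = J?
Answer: -1591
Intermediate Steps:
o(V) = -5 + 2*V (o(V) = (-5 + V) + V = -5 + 2*V)
E(W) = 2*W
(1599 - 3190) + (E(1)*o(-5))*x(0) = (1599 - 3190) + ((2*1)*(-5 + 2*(-5)))*0 = -1591 + (2*(-5 - 10))*0 = -1591 + (2*(-15))*0 = -1591 - 30*0 = -1591 + 0 = -1591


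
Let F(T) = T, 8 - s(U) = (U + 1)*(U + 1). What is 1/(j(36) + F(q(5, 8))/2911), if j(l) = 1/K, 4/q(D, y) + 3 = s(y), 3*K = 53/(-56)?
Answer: -2931377/9291965 ≈ -0.31547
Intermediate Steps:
K = -53/168 (K = (53/(-56))/3 = (53*(-1/56))/3 = (1/3)*(-53/56) = -53/168 ≈ -0.31548)
s(U) = 8 - (1 + U)**2 (s(U) = 8 - (U + 1)*(U + 1) = 8 - (1 + U)*(1 + U) = 8 - (1 + U)**2)
q(D, y) = 4/(5 - (1 + y)**2) (q(D, y) = 4/(-3 + (8 - (1 + y)**2)) = 4/(5 - (1 + y)**2))
j(l) = -168/53 (j(l) = 1/(-53/168) = -168/53)
1/(j(36) + F(q(5, 8))/2911) = 1/(-168/53 - 4/(-5 + (1 + 8)**2)/2911) = 1/(-168/53 - 4/(-5 + 9**2)*(1/2911)) = 1/(-168/53 - 4/(-5 + 81)*(1/2911)) = 1/(-168/53 - 4/76*(1/2911)) = 1/(-168/53 - 4*1/76*(1/2911)) = 1/(-168/53 - 1/19*1/2911) = 1/(-168/53 - 1/55309) = 1/(-9291965/2931377) = -2931377/9291965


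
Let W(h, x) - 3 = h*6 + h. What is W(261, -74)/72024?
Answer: 305/12004 ≈ 0.025408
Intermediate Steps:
W(h, x) = 3 + 7*h (W(h, x) = 3 + (h*6 + h) = 3 + (6*h + h) = 3 + 7*h)
W(261, -74)/72024 = (3 + 7*261)/72024 = (3 + 1827)*(1/72024) = 1830*(1/72024) = 305/12004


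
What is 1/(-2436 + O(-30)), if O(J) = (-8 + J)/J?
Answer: -15/36521 ≈ -0.00041072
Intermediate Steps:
O(J) = (-8 + J)/J
1/(-2436 + O(-30)) = 1/(-2436 + (-8 - 30)/(-30)) = 1/(-2436 - 1/30*(-38)) = 1/(-2436 + 19/15) = 1/(-36521/15) = -15/36521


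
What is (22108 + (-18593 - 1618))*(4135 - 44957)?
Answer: -77439334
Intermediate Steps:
(22108 + (-18593 - 1618))*(4135 - 44957) = (22108 - 20211)*(-40822) = 1897*(-40822) = -77439334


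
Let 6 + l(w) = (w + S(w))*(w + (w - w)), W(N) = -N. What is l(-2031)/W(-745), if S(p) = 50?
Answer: 804681/149 ≈ 5400.5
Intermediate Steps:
l(w) = -6 + w*(50 + w) (l(w) = -6 + (w + 50)*(w + (w - w)) = -6 + (50 + w)*(w + 0) = -6 + (50 + w)*w = -6 + w*(50 + w))
l(-2031)/W(-745) = (-6 + (-2031)² + 50*(-2031))/((-1*(-745))) = (-6 + 4124961 - 101550)/745 = 4023405*(1/745) = 804681/149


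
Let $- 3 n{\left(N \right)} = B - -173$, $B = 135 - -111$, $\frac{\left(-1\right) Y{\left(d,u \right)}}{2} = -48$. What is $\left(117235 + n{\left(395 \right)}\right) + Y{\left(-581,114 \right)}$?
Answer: $\frac{351574}{3} \approx 1.1719 \cdot 10^{5}$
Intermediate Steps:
$Y{\left(d,u \right)} = 96$ ($Y{\left(d,u \right)} = \left(-2\right) \left(-48\right) = 96$)
$B = 246$ ($B = 135 + 111 = 246$)
$n{\left(N \right)} = - \frac{419}{3}$ ($n{\left(N \right)} = - \frac{246 - -173}{3} = - \frac{246 + 173}{3} = \left(- \frac{1}{3}\right) 419 = - \frac{419}{3}$)
$\left(117235 + n{\left(395 \right)}\right) + Y{\left(-581,114 \right)} = \left(117235 - \frac{419}{3}\right) + 96 = \frac{351286}{3} + 96 = \frac{351574}{3}$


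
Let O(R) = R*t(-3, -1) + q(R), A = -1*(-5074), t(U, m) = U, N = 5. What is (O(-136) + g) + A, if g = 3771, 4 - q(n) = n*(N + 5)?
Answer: 10617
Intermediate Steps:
A = 5074
q(n) = 4 - 10*n (q(n) = 4 - n*(5 + 5) = 4 - n*10 = 4 - 10*n)
O(R) = 4 - 13*R (O(R) = R*(-3) + (4 - 10*R) = -3*R + (4 - 10*R) = 4 - 13*R)
(O(-136) + g) + A = ((4 - 13*(-136)) + 3771) + 5074 = ((4 + 1768) + 3771) + 5074 = (1772 + 3771) + 5074 = 5543 + 5074 = 10617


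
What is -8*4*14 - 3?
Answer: -451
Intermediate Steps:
-8*4*14 - 3 = -32*14 - 3 = -448 - 3 = -451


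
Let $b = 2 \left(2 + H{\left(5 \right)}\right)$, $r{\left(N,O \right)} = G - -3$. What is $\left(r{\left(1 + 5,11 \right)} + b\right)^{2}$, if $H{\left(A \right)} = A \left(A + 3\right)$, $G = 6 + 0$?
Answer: $8649$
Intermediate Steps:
$G = 6$
$r{\left(N,O \right)} = 9$ ($r{\left(N,O \right)} = 6 - -3 = 6 + 3 = 9$)
$H{\left(A \right)} = A \left(3 + A\right)$
$b = 84$ ($b = 2 \left(2 + 5 \left(3 + 5\right)\right) = 2 \left(2 + 5 \cdot 8\right) = 2 \left(2 + 40\right) = 2 \cdot 42 = 84$)
$\left(r{\left(1 + 5,11 \right)} + b\right)^{2} = \left(9 + 84\right)^{2} = 93^{2} = 8649$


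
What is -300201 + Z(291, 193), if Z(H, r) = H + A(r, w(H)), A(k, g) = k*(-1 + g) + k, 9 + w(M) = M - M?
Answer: -301647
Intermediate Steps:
w(M) = -9 (w(M) = -9 + (M - M) = -9 + 0 = -9)
A(k, g) = k + k*(-1 + g)
Z(H, r) = H - 9*r
-300201 + Z(291, 193) = -300201 + (291 - 9*193) = -300201 + (291 - 1737) = -300201 - 1446 = -301647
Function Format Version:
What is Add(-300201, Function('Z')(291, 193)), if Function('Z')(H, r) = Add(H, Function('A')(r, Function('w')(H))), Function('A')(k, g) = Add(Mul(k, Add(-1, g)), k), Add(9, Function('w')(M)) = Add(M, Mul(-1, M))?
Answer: -301647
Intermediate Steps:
Function('w')(M) = -9 (Function('w')(M) = Add(-9, Add(M, Mul(-1, M))) = Add(-9, 0) = -9)
Function('A')(k, g) = Add(k, Mul(k, Add(-1, g)))
Function('Z')(H, r) = Add(H, Mul(-9, r))
Add(-300201, Function('Z')(291, 193)) = Add(-300201, Add(291, Mul(-9, 193))) = Add(-300201, Add(291, -1737)) = Add(-300201, -1446) = -301647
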